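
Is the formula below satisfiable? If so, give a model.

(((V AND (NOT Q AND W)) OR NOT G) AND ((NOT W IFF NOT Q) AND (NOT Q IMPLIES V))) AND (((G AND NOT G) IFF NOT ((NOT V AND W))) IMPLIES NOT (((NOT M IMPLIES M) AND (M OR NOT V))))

W=F, G=F, M=F, V=T, Q=F

  ((V AND (NOT Q AND W)) OR NOT G) AND ((NOT W IFF NOT Q) AND (NOT Q IMPLIES V)) = True
    (V AND (NOT Q AND W)) OR NOT G = True
      V AND (NOT Q AND W) = False
        NOT Q AND W = False
          NOT Q = True
      NOT G = True
    (NOT W IFF NOT Q) AND (NOT Q IMPLIES V) = True
      NOT W IFF NOT Q = True
        NOT W = True
        NOT Q = True
      NOT Q IMPLIES V = True
        NOT Q = True
  ((G AND NOT G) IFF NOT ((NOT V AND W))) IMPLIES NOT (((NOT M IMPLIES M) AND (M OR NOT V))) = True
    (G AND NOT G) IFF NOT ((NOT V AND W)) = False
      G AND NOT G = False
        NOT G = True
      NOT ((NOT V AND W)) = True
        NOT V AND W = False
          NOT V = False
    NOT (((NOT M IMPLIES M) AND (M OR NOT V))) = True
      (NOT M IMPLIES M) AND (M OR NOT V) = False
        NOT M IMPLIES M = False
          NOT M = True
        M OR NOT V = False
          NOT V = False
Both conjuncts True, so the formula holds.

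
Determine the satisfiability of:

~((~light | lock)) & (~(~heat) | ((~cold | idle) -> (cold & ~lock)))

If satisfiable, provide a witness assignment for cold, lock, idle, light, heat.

cold = True, lock = False, idle = True, light = True, heat = True

  ~((~light | lock)) = True
    ~light | lock = False
      ~light = False
  ~(~heat) | ((~cold | idle) -> (cold & ~lock)) = True
    ~(~heat) = True
      ~heat = False
    (~cold | idle) -> (cold & ~lock) = True
      ~cold | idle = True
        ~cold = False
      cold & ~lock = True
        ~lock = True
Both conjuncts True, so the formula holds.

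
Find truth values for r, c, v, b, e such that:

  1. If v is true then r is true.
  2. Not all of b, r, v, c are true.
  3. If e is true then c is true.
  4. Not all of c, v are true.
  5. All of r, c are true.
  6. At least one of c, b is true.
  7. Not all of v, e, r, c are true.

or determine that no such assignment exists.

r=T, c=T, v=F, b=T, e=T

  (1) v=F ⇒ r: vacuous ✓
  (2) {b, r, v, c}: 3/4 true — not all ✓
  (3) e=T ⇒ c: T ✓
  (4) {c, v}: 1/2 true — not all ✓
  (5) {r, c}: all 2 true ✓
  (6) {c, b}: 2 true — at least one ✓
  (7) {v, e, r, c}: 3/4 true — not all ✓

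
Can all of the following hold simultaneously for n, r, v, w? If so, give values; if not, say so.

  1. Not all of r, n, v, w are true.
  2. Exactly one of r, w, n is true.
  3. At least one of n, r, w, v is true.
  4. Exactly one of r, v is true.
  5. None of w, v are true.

n = False, r = True, v = False, w = False

  (1) {r, n, v, w}: 1/4 true — not all ✓
  (2) {r, w, n}: 1 true — exactly one ✓
  (3) {n, r, w, v}: 1 true — at least one ✓
  (4) {r, v}: 1 true — exactly one ✓
  (5) {w, v}: 0 true — none ✓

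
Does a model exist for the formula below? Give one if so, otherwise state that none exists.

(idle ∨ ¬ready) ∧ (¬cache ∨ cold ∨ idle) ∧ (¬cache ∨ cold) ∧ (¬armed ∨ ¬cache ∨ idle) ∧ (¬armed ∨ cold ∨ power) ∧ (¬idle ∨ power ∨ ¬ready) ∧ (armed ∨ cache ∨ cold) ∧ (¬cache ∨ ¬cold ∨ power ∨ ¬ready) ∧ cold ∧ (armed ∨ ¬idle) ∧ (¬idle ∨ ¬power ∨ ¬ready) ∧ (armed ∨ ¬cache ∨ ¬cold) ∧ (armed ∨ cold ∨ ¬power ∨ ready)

Unit clause (cold) forces cold = True.
Set cache = False.
Set ready = False.
Set armed = True.
Set power = False.
Set idle = True.
All clauses satisfied.

cache = False, ready = False, armed = True, power = False, idle = True, cold = True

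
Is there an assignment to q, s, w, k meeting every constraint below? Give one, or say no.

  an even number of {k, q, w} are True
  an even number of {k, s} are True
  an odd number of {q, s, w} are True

Adding constraints 1, 2, 3 mod 2: every variable appears an even number of times on the left, so the left side is 0.
But the right sides sum to 1 (mod 2). 0 ≠ 1 — the system is inconsistent.

No satisfying assignment exists.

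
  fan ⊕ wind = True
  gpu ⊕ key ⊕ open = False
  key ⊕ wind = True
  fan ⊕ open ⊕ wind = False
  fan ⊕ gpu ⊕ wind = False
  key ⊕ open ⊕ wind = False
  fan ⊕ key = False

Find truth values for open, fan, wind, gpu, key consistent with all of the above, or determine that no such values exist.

open = True, fan = False, wind = True, gpu = True, key = False

fan ⊕ wind = F ⊕ T = True ✓
gpu ⊕ key ⊕ open = T ⊕ F ⊕ T = False ✓
key ⊕ wind = F ⊕ T = True ✓
fan ⊕ open ⊕ wind = F ⊕ T ⊕ T = False ✓
fan ⊕ gpu ⊕ wind = F ⊕ T ⊕ T = False ✓
key ⊕ open ⊕ wind = F ⊕ T ⊕ T = False ✓
fan ⊕ key = F ⊕ F = False ✓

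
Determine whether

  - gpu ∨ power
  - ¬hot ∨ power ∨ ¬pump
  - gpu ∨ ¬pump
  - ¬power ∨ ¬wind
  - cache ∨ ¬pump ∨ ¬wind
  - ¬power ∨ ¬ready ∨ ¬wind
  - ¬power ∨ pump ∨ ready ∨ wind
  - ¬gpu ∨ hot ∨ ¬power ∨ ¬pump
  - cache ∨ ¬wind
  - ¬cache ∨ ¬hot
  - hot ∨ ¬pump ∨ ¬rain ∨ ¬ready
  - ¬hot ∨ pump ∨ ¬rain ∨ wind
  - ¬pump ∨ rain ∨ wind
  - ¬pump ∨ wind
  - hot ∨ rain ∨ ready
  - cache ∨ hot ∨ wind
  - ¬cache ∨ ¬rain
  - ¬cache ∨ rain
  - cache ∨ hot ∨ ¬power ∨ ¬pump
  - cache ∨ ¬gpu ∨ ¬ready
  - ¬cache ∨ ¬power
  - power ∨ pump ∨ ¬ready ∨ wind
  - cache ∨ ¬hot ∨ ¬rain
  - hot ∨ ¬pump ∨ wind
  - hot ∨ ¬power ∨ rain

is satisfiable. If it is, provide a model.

Set gpu = False.
  then (gpu ∨ power) forces power = True.
  then (gpu ∨ ¬pump) forces pump = False.
  then (¬power ∨ ¬wind) forces wind = False.
  then (¬power ∨ pump ∨ ready ∨ wind) forces ready = True.
  then (¬cache ∨ ¬power) forces cache = False.
  then (cache ∨ hot ∨ wind) forces hot = True.
  then (cache ∨ ¬hot ∨ ¬rain) forces rain = False.
All clauses satisfied.

gpu = False; ready = True; power = True; wind = False; pump = False; rain = False; hot = True; cache = False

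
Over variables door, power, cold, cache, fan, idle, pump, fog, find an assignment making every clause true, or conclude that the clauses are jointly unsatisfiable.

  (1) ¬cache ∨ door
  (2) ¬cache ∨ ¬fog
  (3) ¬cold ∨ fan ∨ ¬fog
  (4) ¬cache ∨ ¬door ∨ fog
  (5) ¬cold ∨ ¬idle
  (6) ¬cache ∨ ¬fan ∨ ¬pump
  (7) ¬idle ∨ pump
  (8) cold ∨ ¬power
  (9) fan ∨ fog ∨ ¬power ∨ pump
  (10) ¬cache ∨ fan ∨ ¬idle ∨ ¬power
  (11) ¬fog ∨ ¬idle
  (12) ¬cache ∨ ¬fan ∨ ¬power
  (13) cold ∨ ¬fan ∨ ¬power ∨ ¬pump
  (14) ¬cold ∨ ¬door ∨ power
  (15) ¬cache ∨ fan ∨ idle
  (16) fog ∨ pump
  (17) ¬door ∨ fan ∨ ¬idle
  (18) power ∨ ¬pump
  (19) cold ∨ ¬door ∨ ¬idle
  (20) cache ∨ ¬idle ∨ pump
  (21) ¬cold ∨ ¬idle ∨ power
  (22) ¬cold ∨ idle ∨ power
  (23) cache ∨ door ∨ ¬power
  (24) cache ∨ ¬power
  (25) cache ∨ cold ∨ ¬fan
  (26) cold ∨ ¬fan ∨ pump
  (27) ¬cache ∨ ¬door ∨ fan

door = True, power = False, cold = False, cache = False, fan = False, idle = False, pump = False, fog = True

Set door = True.
Try power = True:
  (cold ∨ ¬power) forces cold = True.
  (¬cold ∨ ¬idle) forces idle = False.
  (cache ∨ ¬power) forces cache = True.
  (¬cache ∨ ¬fog) forces fog = False.
  clause (¬cache ∨ ¬door ∨ fog) is falsified — backtrack.
So power = False.
  then (¬cold ∨ ¬door ∨ power) forces cold = False.
  then (power ∨ ¬pump) forces pump = False.
  then (cold ∨ ¬door ∨ ¬idle) forces idle = False.
  then (cold ∨ ¬fan ∨ pump) forces fan = False.
  then (¬cache ∨ ¬door ∨ fan) forces cache = False.
  then (fog ∨ pump) forces fog = True.
All clauses satisfied.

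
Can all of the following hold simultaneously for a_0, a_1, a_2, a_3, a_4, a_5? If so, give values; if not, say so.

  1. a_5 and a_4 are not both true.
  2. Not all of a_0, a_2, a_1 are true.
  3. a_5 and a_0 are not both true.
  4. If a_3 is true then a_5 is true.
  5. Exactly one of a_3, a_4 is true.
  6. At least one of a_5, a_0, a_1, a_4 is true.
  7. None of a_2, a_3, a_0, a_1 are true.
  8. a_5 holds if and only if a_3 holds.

a_0 = False; a_1 = False; a_2 = False; a_3 = False; a_4 = True; a_5 = False

  (1) a_5=F, a_4=T — not both ✓
  (2) {a_0, a_2, a_1}: 0/3 true — not all ✓
  (3) a_5=F, a_0=F — not both ✓
  (4) a_3=F ⇒ a_5: vacuous ✓
  (5) {a_3, a_4}: 1 true — exactly one ✓
  (6) {a_5, a_0, a_1, a_4}: 1 true — at least one ✓
  (7) {a_2, a_3, a_0, a_1}: 0 true — none ✓
  (8) a_5=F, a_3=F — same ✓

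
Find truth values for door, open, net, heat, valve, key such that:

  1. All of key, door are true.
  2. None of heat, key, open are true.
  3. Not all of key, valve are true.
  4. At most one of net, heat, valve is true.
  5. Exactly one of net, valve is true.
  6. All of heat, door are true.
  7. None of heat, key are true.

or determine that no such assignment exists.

Case heat = True:
  Constraint (2) is violated (heat=T) — contradiction.
Case heat = False:
  Constraint (6) is violated (heat=F) — contradiction.
Both cases fail — unsatisfiable.

Unsatisfiable — no assignment works.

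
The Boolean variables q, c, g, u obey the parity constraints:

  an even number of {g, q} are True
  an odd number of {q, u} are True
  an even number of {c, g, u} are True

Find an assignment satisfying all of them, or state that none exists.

q: True, c: True, g: True, u: False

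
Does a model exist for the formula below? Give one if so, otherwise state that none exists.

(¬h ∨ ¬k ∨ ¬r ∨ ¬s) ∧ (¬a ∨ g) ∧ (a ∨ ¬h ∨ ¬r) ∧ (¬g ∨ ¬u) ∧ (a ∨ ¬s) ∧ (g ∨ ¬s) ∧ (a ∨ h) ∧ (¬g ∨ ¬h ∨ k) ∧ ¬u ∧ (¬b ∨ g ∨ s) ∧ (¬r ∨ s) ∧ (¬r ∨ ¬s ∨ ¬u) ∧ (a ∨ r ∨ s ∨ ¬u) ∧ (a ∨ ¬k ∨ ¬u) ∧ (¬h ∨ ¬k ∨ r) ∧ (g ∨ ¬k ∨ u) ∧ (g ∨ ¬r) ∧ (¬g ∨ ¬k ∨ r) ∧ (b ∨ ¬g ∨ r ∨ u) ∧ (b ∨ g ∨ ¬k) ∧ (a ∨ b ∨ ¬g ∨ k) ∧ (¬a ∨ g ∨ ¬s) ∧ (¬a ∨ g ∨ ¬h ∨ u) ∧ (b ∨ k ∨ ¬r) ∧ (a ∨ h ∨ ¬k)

u = False; s = False; b = False; r = False; k = False; a = False; h = True; g = False

Unit clause (¬u) forces u = False.
Set s = False.
  then (¬r ∨ s) forces r = False.
Set b = False.
  then (b ∨ ¬g ∨ r ∨ u) forces g = False.
  then (b ∨ g ∨ ¬k) forces k = False.
  then (¬a ∨ g) forces a = False.
  then (a ∨ h) forces h = True.
All clauses satisfied.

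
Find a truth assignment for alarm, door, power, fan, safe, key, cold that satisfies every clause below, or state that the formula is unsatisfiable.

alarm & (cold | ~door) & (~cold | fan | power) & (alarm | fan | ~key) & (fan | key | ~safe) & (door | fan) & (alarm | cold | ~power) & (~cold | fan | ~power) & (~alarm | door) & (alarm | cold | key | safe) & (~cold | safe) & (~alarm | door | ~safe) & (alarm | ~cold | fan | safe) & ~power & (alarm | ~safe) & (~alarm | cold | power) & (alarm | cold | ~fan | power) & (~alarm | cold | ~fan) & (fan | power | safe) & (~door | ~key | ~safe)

Unit clause (alarm) forces alarm = True.
In (~alarm | door) only door is left, so door = True.
Unit clause (~power) forces power = False.
In (~alarm | cold | power) only cold is left, so cold = True.
In (~cold | fan | power) only fan is left, so fan = True.
In (~cold | safe) only safe is left, so safe = True.
In (~door | ~key | ~safe) only ~key is left, so key = False.
All clauses satisfied.

alarm: True, door: True, power: False, fan: True, safe: True, key: False, cold: True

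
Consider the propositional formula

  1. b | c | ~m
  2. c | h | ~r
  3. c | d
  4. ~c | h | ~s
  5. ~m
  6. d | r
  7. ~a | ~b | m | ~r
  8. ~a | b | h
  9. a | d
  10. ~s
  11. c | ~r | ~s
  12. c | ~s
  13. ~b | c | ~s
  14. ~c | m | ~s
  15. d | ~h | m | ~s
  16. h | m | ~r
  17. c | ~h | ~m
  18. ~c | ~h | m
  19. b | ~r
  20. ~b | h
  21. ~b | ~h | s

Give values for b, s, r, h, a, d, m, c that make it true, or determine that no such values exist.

Unit clause (~m) forces m = False.
Unit clause (~s) forces s = False.
Set b = False.
  then (b | ~r) forces r = False.
  then (d | r) forces d = True.
Set h = True.
  then (~c | ~h | m) forces c = False.
Set a = False.
All clauses satisfied.

b: False, s: False, r: False, h: True, a: False, d: True, m: False, c: False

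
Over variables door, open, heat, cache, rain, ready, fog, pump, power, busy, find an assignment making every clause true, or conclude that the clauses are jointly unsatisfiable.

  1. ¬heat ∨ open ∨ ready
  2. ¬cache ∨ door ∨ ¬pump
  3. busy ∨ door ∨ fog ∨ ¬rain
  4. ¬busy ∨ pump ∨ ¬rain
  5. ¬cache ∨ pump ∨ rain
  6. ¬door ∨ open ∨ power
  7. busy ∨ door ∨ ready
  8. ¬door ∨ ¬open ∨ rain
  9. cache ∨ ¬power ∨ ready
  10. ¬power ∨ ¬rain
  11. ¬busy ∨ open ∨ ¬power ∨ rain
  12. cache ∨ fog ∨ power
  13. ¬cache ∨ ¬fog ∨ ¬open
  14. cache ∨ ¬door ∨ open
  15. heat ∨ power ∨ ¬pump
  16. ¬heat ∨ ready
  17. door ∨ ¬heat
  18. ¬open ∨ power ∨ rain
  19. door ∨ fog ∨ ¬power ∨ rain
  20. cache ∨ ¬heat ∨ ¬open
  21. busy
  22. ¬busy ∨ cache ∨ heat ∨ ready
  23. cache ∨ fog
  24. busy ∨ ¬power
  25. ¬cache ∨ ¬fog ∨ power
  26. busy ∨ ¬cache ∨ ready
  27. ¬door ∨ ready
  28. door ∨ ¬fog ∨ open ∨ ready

door=F; open=T; heat=F; cache=F; rain=F; ready=T; fog=T; pump=T; power=T; busy=T

Unit clause (busy) forces busy = True.
Set door = False.
  then (door ∨ ¬heat) forces heat = False.
Set open = True.
Try cache = True:
  (¬cache ∨ door ∨ ¬pump) forces pump = False.
  (¬busy ∨ pump ∨ ¬rain) forces rain = False.
  clause (¬cache ∨ pump ∨ rain) is falsified — backtrack.
So cache = False.
  then (¬busy ∨ cache ∨ heat ∨ ready) forces ready = True.
  then (cache ∨ fog) forces fog = True.
Set rain = False.
  then (¬open ∨ power ∨ rain) forces power = True.
Set pump = True.
All clauses satisfied.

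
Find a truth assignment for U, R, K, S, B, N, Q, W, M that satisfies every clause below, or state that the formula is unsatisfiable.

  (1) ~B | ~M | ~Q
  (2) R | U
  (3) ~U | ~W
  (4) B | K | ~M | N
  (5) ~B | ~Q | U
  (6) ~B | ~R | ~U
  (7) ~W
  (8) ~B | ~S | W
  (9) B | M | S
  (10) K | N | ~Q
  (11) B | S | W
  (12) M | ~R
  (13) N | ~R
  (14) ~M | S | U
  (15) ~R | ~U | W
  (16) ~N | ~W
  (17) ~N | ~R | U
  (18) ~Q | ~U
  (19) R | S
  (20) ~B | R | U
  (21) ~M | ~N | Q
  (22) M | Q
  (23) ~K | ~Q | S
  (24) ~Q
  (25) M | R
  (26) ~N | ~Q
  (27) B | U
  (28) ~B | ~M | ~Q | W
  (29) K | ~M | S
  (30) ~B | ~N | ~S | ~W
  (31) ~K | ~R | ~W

Unit clause (~W) forces W = False.
Unit clause (~Q) forces Q = False.
In (M | Q) only M is left, so M = True.
In (~M | ~N | Q) only ~N is left, so N = False.
In (N | ~R) only ~R is left, so R = False.
In (R | S) only S is left, so S = True.
In (R | U) only U is left, so U = True.
In (~B | ~S | W) only ~B is left, so B = False.
In (B | K | ~M | N) only K is left, so K = True.
All clauses satisfied.

U: True, R: False, K: True, S: True, B: False, N: False, Q: False, W: False, M: True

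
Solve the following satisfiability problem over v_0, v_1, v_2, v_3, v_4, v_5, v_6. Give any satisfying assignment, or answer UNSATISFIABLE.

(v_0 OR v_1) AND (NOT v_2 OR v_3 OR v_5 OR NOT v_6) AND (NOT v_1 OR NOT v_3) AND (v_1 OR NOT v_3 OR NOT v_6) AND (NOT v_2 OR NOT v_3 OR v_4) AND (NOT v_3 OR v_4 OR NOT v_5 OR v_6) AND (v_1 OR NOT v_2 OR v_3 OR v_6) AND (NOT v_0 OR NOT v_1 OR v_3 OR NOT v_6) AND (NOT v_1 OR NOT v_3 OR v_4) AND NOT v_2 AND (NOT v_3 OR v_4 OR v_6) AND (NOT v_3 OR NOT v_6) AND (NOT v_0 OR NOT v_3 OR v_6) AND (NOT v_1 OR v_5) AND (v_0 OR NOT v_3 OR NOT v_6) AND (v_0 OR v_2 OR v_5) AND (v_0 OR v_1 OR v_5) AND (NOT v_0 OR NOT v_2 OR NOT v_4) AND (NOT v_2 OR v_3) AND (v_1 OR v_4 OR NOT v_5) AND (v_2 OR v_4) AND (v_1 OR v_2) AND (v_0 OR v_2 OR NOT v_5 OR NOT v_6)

v_0 = False, v_1 = True, v_2 = False, v_3 = False, v_4 = True, v_5 = True, v_6 = False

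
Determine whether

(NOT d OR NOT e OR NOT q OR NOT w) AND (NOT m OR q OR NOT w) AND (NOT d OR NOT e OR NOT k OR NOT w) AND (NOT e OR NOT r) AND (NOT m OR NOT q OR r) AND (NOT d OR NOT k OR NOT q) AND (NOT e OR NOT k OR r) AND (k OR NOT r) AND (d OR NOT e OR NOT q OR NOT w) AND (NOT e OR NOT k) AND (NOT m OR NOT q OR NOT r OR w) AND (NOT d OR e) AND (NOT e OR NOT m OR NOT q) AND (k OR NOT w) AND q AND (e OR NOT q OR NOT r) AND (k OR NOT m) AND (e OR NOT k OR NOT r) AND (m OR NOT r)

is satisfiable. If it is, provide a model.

Unit clause (q) forces q = True.
Try m = True:
  (NOT m OR NOT q OR r) forces r = True.
  (NOT e OR NOT r) forces e = False.
  clause (e OR NOT q OR NOT r) is falsified — backtrack.
So m = False.
  then (m OR NOT r) forces r = False.
Set w = False.
Set e = False.
  then (NOT d OR e) forces d = False.
Set k = False.
All clauses satisfied.

m = False, w = False, e = False, d = False, r = False, q = True, k = False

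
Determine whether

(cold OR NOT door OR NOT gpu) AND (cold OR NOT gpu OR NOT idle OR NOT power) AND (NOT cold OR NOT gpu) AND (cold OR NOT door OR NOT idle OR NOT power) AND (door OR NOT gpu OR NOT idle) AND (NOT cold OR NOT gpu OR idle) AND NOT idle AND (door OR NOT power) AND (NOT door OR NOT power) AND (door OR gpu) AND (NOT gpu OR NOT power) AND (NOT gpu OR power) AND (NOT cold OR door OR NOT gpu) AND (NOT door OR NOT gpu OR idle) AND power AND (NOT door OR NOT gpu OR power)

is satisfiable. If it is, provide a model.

Case power = True:
  (NOT idle) forces idle = False.
  (door OR NOT power) forces door = True.
  Clause (NOT door OR NOT power) is falsified — contradiction.
Case power = False:
  Clause (power) is falsified — contradiction.
Both cases fail, so the formula is unsatisfiable.

No satisfying assignment exists.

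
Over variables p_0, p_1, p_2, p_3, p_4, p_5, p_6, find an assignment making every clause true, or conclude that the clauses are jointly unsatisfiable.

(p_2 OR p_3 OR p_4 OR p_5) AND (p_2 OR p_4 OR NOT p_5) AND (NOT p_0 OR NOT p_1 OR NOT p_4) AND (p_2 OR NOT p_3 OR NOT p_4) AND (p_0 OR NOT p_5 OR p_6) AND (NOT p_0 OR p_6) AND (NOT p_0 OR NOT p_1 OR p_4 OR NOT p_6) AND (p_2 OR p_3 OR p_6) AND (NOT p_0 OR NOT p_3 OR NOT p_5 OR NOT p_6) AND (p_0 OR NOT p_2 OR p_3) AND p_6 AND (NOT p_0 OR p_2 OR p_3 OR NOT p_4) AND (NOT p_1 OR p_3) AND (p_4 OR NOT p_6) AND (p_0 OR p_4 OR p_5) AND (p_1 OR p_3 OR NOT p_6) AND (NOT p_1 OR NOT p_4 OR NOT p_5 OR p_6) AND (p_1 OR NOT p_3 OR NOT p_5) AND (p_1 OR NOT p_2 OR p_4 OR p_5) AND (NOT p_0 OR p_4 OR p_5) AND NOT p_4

Case p_4 = True:
  Clause (NOT p_4) is falsified — contradiction.
Case p_4 = False:
  (p_6) forces p_6 = True.
  Clause (p_4 OR NOT p_6) is falsified — contradiction.
Both cases fail, so the formula is unsatisfiable.

Unsatisfiable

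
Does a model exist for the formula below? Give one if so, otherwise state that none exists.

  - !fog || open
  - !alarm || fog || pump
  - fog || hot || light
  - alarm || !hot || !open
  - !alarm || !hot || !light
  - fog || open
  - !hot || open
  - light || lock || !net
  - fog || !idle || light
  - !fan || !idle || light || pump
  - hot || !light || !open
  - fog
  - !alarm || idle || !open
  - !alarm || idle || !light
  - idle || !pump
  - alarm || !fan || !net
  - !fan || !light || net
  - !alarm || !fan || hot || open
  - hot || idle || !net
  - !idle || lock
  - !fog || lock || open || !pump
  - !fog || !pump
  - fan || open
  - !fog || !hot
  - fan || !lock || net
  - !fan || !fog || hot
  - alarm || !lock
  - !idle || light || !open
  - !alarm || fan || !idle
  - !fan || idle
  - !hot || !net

Unit clause (fog) forces fog = True.
In (!fog || !pump) only !pump is left, so pump = False.
In (!fog || !hot) only !hot is left, so hot = False.
In (!fan || !fog || hot) only !fan is left, so fan = False.
In (!fog || open) only open is left, so open = True.
In (hot || !light || !open) only !light is left, so light = False.
In (!idle || light || !open) only !idle is left, so idle = False.
In (!alarm || idle || !open) only !alarm is left, so alarm = False.
In (hot || idle || !net) only !net is left, so net = False.
In (fan || !lock || net) only !lock is left, so lock = False.
All clauses satisfied.

pump = False; hot = False; open = True; idle = False; alarm = False; lock = False; fan = False; light = False; fog = True; net = False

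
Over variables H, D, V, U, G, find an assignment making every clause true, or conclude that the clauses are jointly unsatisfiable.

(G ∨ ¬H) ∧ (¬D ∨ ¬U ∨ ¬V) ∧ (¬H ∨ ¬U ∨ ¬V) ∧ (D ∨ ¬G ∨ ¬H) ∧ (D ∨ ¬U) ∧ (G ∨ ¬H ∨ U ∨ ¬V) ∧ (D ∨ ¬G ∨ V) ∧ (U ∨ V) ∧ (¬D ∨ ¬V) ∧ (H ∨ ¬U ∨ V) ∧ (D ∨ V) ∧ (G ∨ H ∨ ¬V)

Set H = True.
  then (G ∨ ¬H) forces G = True.
  then (D ∨ ¬G ∨ ¬H) forces D = True.
  then (¬D ∨ ¬V) forces V = False.
  then (U ∨ V) forces U = True.
All clauses satisfied.

H: True; D: True; V: False; U: True; G: True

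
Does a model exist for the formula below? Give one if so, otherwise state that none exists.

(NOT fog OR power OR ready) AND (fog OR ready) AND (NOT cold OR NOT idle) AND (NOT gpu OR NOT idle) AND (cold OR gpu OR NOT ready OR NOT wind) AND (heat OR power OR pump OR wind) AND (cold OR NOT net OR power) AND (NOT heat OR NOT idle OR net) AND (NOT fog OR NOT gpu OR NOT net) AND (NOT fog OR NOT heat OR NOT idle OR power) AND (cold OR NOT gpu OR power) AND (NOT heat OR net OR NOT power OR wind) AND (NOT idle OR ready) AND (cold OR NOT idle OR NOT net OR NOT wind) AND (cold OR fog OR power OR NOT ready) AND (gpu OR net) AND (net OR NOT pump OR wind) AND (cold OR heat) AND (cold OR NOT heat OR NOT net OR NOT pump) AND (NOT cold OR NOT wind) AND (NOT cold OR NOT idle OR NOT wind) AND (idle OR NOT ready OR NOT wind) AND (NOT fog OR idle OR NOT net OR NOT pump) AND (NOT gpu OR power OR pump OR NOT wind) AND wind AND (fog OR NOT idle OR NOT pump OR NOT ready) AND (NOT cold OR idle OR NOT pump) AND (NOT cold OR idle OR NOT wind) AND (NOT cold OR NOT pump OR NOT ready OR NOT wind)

Unit clause (wind) forces wind = True.
In (NOT cold OR NOT wind) only NOT cold is left, so cold = False.
In (cold OR heat) only heat is left, so heat = True.
Set fog = True.
Set power = True.
Try idle = True:
  (NOT gpu OR NOT idle) forces gpu = False.
  (cold OR gpu OR NOT ready OR NOT wind) forces ready = False.
  clause (NOT idle OR ready) is falsified — backtrack.
So idle = False.
  then (idle OR NOT ready OR NOT wind) forces ready = False.
Set pump = True.
  then (cold OR NOT heat OR NOT net OR NOT pump) forces net = False.
  then (gpu OR net) forces gpu = True.
All clauses satisfied.

fog = True, power = True, idle = False, cold = False, wind = True, pump = True, gpu = True, ready = False, net = False, heat = True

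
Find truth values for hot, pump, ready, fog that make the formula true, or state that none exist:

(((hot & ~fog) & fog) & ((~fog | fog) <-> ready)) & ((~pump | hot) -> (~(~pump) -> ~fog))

The formula is unsatisfiable.

Case fog = True: the conjunct ~fog is False.
Case fog = False: the conjunct fog is False.
Both cases fail — unsatisfiable.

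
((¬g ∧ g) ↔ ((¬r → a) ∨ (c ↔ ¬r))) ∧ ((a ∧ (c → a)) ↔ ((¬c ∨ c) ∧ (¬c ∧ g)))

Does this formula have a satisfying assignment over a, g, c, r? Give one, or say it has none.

a = False, g = False, c = False, r = False

  (¬g ∧ g) ↔ ((¬r → a) ∨ (c ↔ ¬r)) = True
    ¬g ∧ g = False
      ¬g = True
    (¬r → a) ∨ (c ↔ ¬r) = False
      ¬r → a = False
        ¬r = True
      c ↔ ¬r = False
        ¬r = True
  (a ∧ (c → a)) ↔ ((¬c ∨ c) ∧ (¬c ∧ g)) = True
    a ∧ (c → a) = False
      c → a = True
    (¬c ∨ c) ∧ (¬c ∧ g) = False
      ¬c ∨ c = True
        ¬c = True
      ¬c ∧ g = False
        ¬c = True
Both conjuncts True, so the formula holds.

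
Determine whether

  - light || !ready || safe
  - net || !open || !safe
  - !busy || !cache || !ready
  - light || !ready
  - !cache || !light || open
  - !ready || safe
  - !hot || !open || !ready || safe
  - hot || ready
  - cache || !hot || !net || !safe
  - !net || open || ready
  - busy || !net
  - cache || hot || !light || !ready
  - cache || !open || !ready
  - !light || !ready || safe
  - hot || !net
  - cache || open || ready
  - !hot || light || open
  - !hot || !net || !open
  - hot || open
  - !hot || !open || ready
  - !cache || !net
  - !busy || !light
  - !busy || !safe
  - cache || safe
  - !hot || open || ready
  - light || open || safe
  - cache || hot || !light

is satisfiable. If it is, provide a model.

net = False, busy = False, hot = True, ready = True, light = True, cache = False, open = False, safe = True

Set net = False.
Try busy = True:
  (!busy || !light) forces light = False.
  (light || !ready) forces ready = False.
  (hot || ready) forces hot = True.
  (!hot || light || open) forces open = True.
  clause (!hot || !open || ready) is falsified — backtrack.
So busy = False.
Try hot = False:
  (hot || ready) forces ready = True.
  (light || !ready) forces light = True.
  (!ready || safe) forces safe = True.
  (net || !open || !safe) forces open = False.
  clause (hot || open) is falsified — backtrack.
So hot = True.
Try ready = False:
  (!hot || !open || ready) forces open = False.
  clause (!hot || open || ready) is falsified — backtrack.
So ready = True.
  then (light || !ready) forces light = True.
  then (!ready || safe) forces safe = True.
  then (net || !open || !safe) forces open = False.
  then (!cache || !light || open) forces cache = False.
All clauses satisfied.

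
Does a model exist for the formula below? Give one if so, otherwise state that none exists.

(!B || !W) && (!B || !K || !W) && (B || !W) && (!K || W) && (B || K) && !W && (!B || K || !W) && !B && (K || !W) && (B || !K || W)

The formula is unsatisfiable.

Case B = True:
  Clause (!B) is falsified — contradiction.
Case B = False:
  (B || !W) forces W = False.
  (!K || W) forces K = False.
  Clause (B || K) is falsified — contradiction.
Both cases fail, so the formula is unsatisfiable.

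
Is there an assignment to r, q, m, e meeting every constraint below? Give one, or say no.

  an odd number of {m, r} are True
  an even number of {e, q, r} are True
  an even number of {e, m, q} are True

Adding constraints 1, 2, 3 mod 2: every variable appears an even number of times on the left, so the left side is 0.
But the right sides sum to 1 (mod 2). 0 ≠ 1 — the system is inconsistent.

The formula is unsatisfiable.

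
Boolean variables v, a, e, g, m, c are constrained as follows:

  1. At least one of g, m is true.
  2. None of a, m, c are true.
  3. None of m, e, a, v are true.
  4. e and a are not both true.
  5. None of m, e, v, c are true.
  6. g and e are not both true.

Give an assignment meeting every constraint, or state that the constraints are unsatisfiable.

v: False, a: False, e: False, g: True, m: False, c: False

  (1) {g, m}: 1 true — at least one ✓
  (2) {a, m, c}: 0 true — none ✓
  (3) {m, e, a, v}: 0 true — none ✓
  (4) e=F, a=F — not both ✓
  (5) {m, e, v, c}: 0 true — none ✓
  (6) g=T, e=F — not both ✓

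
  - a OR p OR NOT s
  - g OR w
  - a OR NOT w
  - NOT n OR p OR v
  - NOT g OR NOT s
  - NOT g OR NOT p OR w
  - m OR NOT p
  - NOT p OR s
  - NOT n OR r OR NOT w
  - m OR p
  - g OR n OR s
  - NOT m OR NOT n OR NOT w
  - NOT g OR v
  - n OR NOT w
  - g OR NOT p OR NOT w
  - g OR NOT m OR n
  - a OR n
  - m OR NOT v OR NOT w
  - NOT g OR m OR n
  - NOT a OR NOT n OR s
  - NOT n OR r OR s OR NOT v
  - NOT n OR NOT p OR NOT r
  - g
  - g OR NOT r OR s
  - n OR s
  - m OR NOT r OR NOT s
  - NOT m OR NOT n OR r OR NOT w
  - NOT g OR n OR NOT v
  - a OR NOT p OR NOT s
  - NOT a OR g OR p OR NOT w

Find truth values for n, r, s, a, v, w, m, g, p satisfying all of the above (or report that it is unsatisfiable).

n = True; r = True; s = False; a = False; v = True; w = False; m = True; g = True; p = False

Unit clause (g) forces g = True.
In (NOT g OR NOT s) only NOT s is left, so s = False.
In (NOT p OR s) only NOT p is left, so p = False.
In (m OR p) only m is left, so m = True.
In (NOT g OR v) only v is left, so v = True.
In (n OR s) only n is left, so n = True.
In (NOT m OR NOT n OR NOT w) only NOT w is left, so w = False.
In (NOT a OR NOT n OR s) only NOT a is left, so a = False.
In (NOT n OR r OR s OR NOT v) only r is left, so r = True.
All clauses satisfied.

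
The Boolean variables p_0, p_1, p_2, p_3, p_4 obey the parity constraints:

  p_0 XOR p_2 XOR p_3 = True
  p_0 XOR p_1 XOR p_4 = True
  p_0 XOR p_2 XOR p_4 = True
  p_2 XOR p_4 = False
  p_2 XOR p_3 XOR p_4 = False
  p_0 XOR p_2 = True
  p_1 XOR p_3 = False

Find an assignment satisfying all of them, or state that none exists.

p_0 = True, p_1 = False, p_2 = False, p_3 = False, p_4 = False

p_0 XOR p_2 XOR p_3 = T XOR F XOR F = True ✓
p_0 XOR p_1 XOR p_4 = T XOR F XOR F = True ✓
p_0 XOR p_2 XOR p_4 = T XOR F XOR F = True ✓
p_2 XOR p_4 = F XOR F = False ✓
p_2 XOR p_3 XOR p_4 = F XOR F XOR F = False ✓
p_0 XOR p_2 = T XOR F = True ✓
p_1 XOR p_3 = F XOR F = False ✓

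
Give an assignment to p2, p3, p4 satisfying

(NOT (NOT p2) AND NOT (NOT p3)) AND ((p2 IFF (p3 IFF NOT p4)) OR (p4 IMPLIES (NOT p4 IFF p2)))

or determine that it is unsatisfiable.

p2 = True, p3 = True, p4 = False

  NOT (NOT p2) AND NOT (NOT p3) = True
    NOT (NOT p2) = True
      NOT p2 = False
    NOT (NOT p3) = True
      NOT p3 = False
  (p2 IFF (p3 IFF NOT p4)) OR (p4 IMPLIES (NOT p4 IFF p2)) = True
    p2 IFF (p3 IFF NOT p4) = True
      p3 IFF NOT p4 = True
        NOT p4 = True
    p4 IMPLIES (NOT p4 IFF p2) = True
      NOT p4 IFF p2 = True
        NOT p4 = True
Both conjuncts True, so the formula holds.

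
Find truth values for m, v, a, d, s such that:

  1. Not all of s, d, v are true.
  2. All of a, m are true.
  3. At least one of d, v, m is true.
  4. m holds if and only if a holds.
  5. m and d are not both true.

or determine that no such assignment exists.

m: True, v: True, a: True, d: False, s: False

  (1) {s, d, v}: 1/3 true — not all ✓
  (2) {a, m}: all 2 true ✓
  (3) {d, v, m}: 2 true — at least one ✓
  (4) m=T, a=T — same ✓
  (5) m=T, d=F — not both ✓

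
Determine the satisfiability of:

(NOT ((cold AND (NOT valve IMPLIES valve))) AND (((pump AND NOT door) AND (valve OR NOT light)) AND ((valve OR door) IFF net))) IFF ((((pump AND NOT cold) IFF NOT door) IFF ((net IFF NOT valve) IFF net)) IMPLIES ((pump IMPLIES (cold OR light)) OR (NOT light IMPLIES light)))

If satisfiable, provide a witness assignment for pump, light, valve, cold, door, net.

pump = True; light = True; valve = True; cold = False; door = False; net = True

  (NOT ((cold AND (NOT valve IMPLIES valve))) AND (((pump AND NOT door) AND (valve OR NOT light)) AND ((valve OR door) IFF net))) IFF ((((pump AND NOT cold) IFF NOT door) IFF ((net IFF NOT valve) IFF net)) IMPLIES ((pump IMPLIES (cold OR light)) OR (NOT light IMPLIES light))) = True
    NOT ((cold AND (NOT valve IMPLIES valve))) AND (((pump AND NOT door) AND (valve OR NOT light)) AND ((valve OR door) IFF net)) = True
      NOT ((cold AND (NOT valve IMPLIES valve))) = True
        cold AND (NOT valve IMPLIES valve) = False
          NOT valve IMPLIES valve = True
            NOT valve = False
      ((pump AND NOT door) AND (valve OR NOT light)) AND ((valve OR door) IFF net) = True
        (pump AND NOT door) AND (valve OR NOT light) = True
          pump AND NOT door = True
            NOT door = True
          valve OR NOT light = True
            NOT light = False
        (valve OR door) IFF net = True
          valve OR door = True
    (((pump AND NOT cold) IFF NOT door) IFF ((net IFF NOT valve) IFF net)) IMPLIES ((pump IMPLIES (cold OR light)) OR (NOT light IMPLIES light)) = True
      ((pump AND NOT cold) IFF NOT door) IFF ((net IFF NOT valve) IFF net) = False
        (pump AND NOT cold) IFF NOT door = True
          pump AND NOT cold = True
            NOT cold = True
          NOT door = True
        (net IFF NOT valve) IFF net = False
          net IFF NOT valve = False
            NOT valve = False
      (pump IMPLIES (cold OR light)) OR (NOT light IMPLIES light) = True
        pump IMPLIES (cold OR light) = True
          cold OR light = True
        NOT light IMPLIES light = True
          NOT light = False
The formula evaluates to True.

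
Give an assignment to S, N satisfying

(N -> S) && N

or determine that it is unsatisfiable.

S = True; N = True

  N -> S = True
Both conjuncts True, so the formula holds.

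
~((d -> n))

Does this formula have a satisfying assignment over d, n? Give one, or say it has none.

d = True, n = False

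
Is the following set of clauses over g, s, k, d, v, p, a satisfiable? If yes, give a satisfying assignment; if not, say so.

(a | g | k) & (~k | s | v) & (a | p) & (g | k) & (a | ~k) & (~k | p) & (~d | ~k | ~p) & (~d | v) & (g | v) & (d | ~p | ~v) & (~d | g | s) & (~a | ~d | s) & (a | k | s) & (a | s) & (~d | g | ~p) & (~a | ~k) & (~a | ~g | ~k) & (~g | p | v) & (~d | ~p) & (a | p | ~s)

Try g = False:
  (g | k) forces k = True.
  (a | ~k) forces a = True.
  clause (~a | ~k) is falsified — backtrack.
So g = True.
Set s = True.
Set k = False.
Set d = True.
  then (~d | v) forces v = True.
  then (~d | ~p) forces p = False.
  then (a | p | ~s) forces a = True.
All clauses satisfied.

g = True; s = True; k = False; d = True; v = True; p = False; a = True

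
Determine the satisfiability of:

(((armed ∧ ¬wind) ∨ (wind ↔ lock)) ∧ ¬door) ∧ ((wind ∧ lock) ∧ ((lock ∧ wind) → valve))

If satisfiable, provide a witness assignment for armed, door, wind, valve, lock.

armed = True; door = False; wind = True; valve = True; lock = True

  ((armed ∧ ¬wind) ∨ (wind ↔ lock)) ∧ ¬door = True
    (armed ∧ ¬wind) ∨ (wind ↔ lock) = True
      armed ∧ ¬wind = False
        ¬wind = False
      wind ↔ lock = True
    ¬door = True
  (wind ∧ lock) ∧ ((lock ∧ wind) → valve) = True
    wind ∧ lock = True
    (lock ∧ wind) → valve = True
      lock ∧ wind = True
Both conjuncts True, so the formula holds.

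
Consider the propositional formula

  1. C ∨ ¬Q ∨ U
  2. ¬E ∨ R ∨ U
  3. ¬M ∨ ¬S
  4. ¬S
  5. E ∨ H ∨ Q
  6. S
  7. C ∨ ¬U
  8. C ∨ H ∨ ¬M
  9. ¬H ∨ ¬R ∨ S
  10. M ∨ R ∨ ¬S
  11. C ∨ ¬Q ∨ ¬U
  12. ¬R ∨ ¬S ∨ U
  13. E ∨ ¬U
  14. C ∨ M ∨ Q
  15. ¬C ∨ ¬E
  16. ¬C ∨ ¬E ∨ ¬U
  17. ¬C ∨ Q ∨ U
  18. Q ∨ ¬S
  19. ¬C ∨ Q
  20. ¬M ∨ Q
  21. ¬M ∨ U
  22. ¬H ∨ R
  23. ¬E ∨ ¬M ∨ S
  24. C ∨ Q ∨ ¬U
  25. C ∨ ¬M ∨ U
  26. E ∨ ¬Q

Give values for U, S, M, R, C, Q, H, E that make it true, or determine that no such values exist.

Case S = True:
  Clause (¬S) is falsified — contradiction.
Case S = False:
  Clause (S) is falsified — contradiction.
Both cases fail, so the formula is unsatisfiable.

UNSATISFIABLE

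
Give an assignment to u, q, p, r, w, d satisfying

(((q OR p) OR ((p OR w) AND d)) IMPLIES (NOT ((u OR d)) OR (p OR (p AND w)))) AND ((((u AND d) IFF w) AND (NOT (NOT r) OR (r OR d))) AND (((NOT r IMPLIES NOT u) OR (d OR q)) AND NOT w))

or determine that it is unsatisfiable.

u: True; q: False; p: False; r: True; w: False; d: False

  ((q OR p) OR ((p OR w) AND d)) IMPLIES (NOT ((u OR d)) OR (p OR (p AND w))) = True
    (q OR p) OR ((p OR w) AND d) = False
      q OR p = False
      (p OR w) AND d = False
        p OR w = False
    NOT ((u OR d)) OR (p OR (p AND w)) = False
      NOT ((u OR d)) = False
        u OR d = True
      p OR (p AND w) = False
        p AND w = False
  (((u AND d) IFF w) AND (NOT (NOT r) OR (r OR d))) AND (((NOT r IMPLIES NOT u) OR (d OR q)) AND NOT w) = True
    ((u AND d) IFF w) AND (NOT (NOT r) OR (r OR d)) = True
      (u AND d) IFF w = True
        u AND d = False
      NOT (NOT r) OR (r OR d) = True
        NOT (NOT r) = True
          NOT r = False
        r OR d = True
    ((NOT r IMPLIES NOT u) OR (d OR q)) AND NOT w = True
      (NOT r IMPLIES NOT u) OR (d OR q) = True
        NOT r IMPLIES NOT u = True
          NOT r = False
          NOT u = False
        d OR q = False
      NOT w = True
Both conjuncts True, so the formula holds.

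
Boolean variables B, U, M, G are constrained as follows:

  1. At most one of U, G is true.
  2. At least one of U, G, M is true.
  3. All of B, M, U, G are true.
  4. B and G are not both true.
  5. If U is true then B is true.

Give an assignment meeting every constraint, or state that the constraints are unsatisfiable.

UNSATISFIABLE

Case U = True:
  (1) with U=T forces G = False.
  Constraint (3) is violated (G=F) — contradiction.
Case U = False:
  Constraint (3) is violated (U=F) — contradiction.
Both cases fail — unsatisfiable.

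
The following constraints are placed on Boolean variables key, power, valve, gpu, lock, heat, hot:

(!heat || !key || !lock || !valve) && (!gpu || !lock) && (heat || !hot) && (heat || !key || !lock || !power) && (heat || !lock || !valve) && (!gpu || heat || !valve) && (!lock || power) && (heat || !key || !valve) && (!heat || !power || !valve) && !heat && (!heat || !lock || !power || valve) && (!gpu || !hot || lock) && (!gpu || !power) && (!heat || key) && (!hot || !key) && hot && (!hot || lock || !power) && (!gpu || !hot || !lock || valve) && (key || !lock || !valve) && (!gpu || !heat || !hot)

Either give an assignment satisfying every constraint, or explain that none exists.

The formula is unsatisfiable.

Case heat = True:
  Clause (!heat) is falsified — contradiction.
Case heat = False:
  (heat || !hot) forces hot = False.
  Clause (hot) is falsified — contradiction.
Both cases fail, so the formula is unsatisfiable.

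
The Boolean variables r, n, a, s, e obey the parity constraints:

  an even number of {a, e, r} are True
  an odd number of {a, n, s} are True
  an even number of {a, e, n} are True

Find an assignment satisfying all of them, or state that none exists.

r = True, n = True, a = True, s = True, e = False

{a, e, r}: 2 true → even ✓
{a, n, s}: 3 true → odd ✓
{a, e, n}: 2 true → even ✓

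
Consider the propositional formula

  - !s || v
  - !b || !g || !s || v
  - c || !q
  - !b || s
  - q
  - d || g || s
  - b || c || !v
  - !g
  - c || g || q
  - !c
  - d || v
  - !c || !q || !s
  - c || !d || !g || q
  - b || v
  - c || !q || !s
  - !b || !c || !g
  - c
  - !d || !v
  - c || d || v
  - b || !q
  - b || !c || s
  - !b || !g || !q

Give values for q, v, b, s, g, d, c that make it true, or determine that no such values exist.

Case c = True:
  Clause (!c) is falsified — contradiction.
Case c = False:
  Clause (c) is falsified — contradiction.
Both cases fail, so the formula is unsatisfiable.

Unsatisfiable — no assignment works.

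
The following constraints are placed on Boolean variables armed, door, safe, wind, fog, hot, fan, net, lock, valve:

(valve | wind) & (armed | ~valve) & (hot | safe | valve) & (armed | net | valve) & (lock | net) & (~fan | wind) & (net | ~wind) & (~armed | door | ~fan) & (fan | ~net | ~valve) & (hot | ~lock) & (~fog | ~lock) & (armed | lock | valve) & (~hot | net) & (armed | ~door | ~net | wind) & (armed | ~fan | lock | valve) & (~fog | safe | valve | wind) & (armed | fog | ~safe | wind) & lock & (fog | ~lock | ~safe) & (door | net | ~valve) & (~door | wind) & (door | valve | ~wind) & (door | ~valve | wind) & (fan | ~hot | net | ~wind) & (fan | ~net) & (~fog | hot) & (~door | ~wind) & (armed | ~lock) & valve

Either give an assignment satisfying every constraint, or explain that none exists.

UNSATISFIABLE

Case lock = True:
  (hot | ~lock) forces hot = True.
  (~fog | ~lock) forces fog = False.
  (~hot | net) forces net = True.
  (fog | ~lock | ~safe) forces safe = False.
  (fan | ~net) forces fan = True.
  (~fan | wind) forces wind = True.
  (~door | ~wind) forces door = False.
  (~armed | door | ~fan) forces armed = False.
  Clause (armed | ~lock) is falsified — contradiction.
Case lock = False:
  Clause (lock) is falsified — contradiction.
Both cases fail, so the formula is unsatisfiable.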